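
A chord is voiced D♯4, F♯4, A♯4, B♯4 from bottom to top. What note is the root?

Reordering D#, F#, A#, B# into stacked thirds gives B#–D#–F#–A#; the bottom of that stack, B#, is the root.

B#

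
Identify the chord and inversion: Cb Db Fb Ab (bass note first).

Db minor seventh, third inversion

Reducing to letter names: Cb, Db, Fb, Ab. These stack in thirds as Db–Fb–Ab–Cb — a Db minor seventh chord.
With the seventh (Cb) in the bass, the chord is in third inversion (figured bass 4/2).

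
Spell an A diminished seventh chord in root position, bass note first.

A, C, Eb, Gb

A diminished seventh is A–C–Eb–Gb. Root position puts the root (A) in the bass, with the remaining tones above: A, C, Eb, Gb.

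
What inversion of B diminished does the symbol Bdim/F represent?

Bdim/F means B diminished with F in the bass. F is the fifth of B diminished (B–D–F), so this is second inversion.

second inversion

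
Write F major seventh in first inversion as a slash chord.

Fmaj7/A

First inversion of F major seventh has the third (A) in the bass. As a slash chord: Fmaj7/A.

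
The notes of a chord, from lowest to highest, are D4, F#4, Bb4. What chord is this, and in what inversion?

The pitch classes D, F#, Bb arrange in thirds as Bb–D–F#: a Bb augmented triad.
The lowest note is D, the third of the chord, so this is first inversion (figured bass 6).

Bb augmented, first inversion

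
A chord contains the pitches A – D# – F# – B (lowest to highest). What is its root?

Reordering A, D#, F#, B into stacked thirds gives B–D#–F#–A; the bottom of that stack, B, is the root.

B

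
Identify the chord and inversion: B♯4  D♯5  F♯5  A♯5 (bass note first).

The distinct note names are B#, D#, F#, A#. Stacked in thirds they read B#–D#–F#–A#, which is a half-diminished seventh chord on B#.
With the root (B#) in the bass, the chord is in root position (figured bass 7).

B# half-diminished seventh, root position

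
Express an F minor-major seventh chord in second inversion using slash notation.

Second inversion of F minor-major seventh has the fifth (C) in the bass. As a slash chord: Fm(maj7)/C.

Fm(maj7)/C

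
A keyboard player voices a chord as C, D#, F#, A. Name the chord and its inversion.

The distinct note names are C, D#, F#, A. Stacked in thirds they read D#–F#–A–C, which is a diminished seventh chord on D#.
The lowest note is C, the seventh of the chord, so this is third inversion (figured bass 4/2).

D# diminished seventh, third inversion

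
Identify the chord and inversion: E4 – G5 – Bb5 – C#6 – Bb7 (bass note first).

C# diminished seventh, first inversion

The distinct note names are E, G, Bb, C#. Stacked in thirds they read C#–E–G–Bb, which is a diminished seventh chord on C#.
E is the third of C# diminished seventh; third in the bass means first inversion (figured bass 6/5).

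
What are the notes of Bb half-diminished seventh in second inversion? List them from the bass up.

Bb half-diminished seventh is Bb–Db–Fb–Ab. Second inversion puts the fifth (Fb) in the bass, with the remaining tones above: Fb, Ab, Bb, Db.

Fb, Ab, Bb, Db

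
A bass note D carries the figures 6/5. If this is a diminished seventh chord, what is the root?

B

The figures 6/5 mean the third of the chord is in the bass. If D is the third of a diminished seventh chord, the root is B (chord tones B–D–F–Ab).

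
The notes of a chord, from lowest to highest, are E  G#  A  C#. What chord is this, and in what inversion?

The pitch classes E, G#, A, C# arrange in thirds as A–C#–E–G#: an A major seventh chord.
With the fifth (E) in the bass, the chord is in second inversion (figured bass 4/3).

A major seventh, second inversion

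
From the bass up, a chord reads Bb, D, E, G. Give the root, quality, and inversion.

Reducing to letter names: Bb, D, E, G. These stack in thirds as E–G–Bb–D — an E half-diminished seventh chord.
The lowest note is Bb, the fifth of the chord, so this is second inversion (figured bass 4/3).

E half-diminished seventh, second inversion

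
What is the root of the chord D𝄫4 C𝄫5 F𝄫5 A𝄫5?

Dbb, Cbb, Fbb, Abb are the tones of a Dbb minor seventh chord (Dbb–Fbb–Abb–Cbb), making Dbb the root.

Dbb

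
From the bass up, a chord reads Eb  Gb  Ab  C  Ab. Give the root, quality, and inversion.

Ab dominant seventh, second inversion

Reducing to letter names: Eb, Gb, Ab, C. These stack in thirds as Ab–C–Eb–Gb — an Ab dominant seventh chord.
With the fifth (Eb) in the bass, the chord is in second inversion (figured bass 4/3).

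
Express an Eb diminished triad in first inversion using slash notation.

Ebdim/Gb

First inversion of Eb diminished has the third (Gb) in the bass. As a slash chord: Ebdim/Gb.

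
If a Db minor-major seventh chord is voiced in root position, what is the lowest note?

Db

Db minor-major seventh is Db–Fb–Ab–C. Root position places the root in the bass: Db.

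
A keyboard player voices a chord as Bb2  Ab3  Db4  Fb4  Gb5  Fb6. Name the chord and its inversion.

Reducing to letter names: Bb, Ab, Db, Fb, Gb. These stack in thirds as Gb–Bb–Db–Fb–Ab — a Gb dominant ninth chord.
With the third (Bb) in the bass, the chord is in first inversion.

Gb dominant ninth, first inversion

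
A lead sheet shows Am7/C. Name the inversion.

first inversion

Am7/C means A minor seventh with C in the bass. C is the third of A minor seventh (A–C–E–G), so this is first inversion.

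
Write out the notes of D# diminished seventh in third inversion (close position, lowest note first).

Spelling D# diminished seventh: D#–F#–A–C. In third inversion the seventh is bass, giving C, D#, F#, A from the bottom.

C, D#, F#, A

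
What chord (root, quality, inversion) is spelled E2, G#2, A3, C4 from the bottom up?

The distinct note names are E, G#, A, C. Stacked in thirds they read A–C–E–G#, which is a minor-major seventh chord on A.
The lowest note is E, the fifth of the chord, so this is second inversion (figured bass 4/3).

A minor-major seventh, second inversion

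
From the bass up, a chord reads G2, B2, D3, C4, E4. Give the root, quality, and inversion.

The distinct note names are G, B, D, C, E. Stacked in thirds they read C–E–G–B–D, which is a major ninth chord on C.
With the fifth (G) in the bass, the chord is in second inversion.

C major ninth, second inversion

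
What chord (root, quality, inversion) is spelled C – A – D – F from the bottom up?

The pitch classes C, A, D, F arrange in thirds as D–F–A–C: a D minor seventh chord.
With the seventh (C) in the bass, the chord is in third inversion (figured bass 4/2).

D minor seventh, third inversion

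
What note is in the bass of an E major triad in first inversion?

In first inversion the third is lowest. For E major (E–G#–B) that is G#.

G#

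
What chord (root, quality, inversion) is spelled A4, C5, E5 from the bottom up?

The pitch classes A, C, E arrange in thirds as A–C–E: an A minor triad.
With the root (A) in the bass, the chord is in root position (figured bass 5/3).

A minor, root position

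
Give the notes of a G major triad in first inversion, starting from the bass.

The chord tones are G–B–D. With the third (B) lowest for first inversion: B, D, G.

B, D, G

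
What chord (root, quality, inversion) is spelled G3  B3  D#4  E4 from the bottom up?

E minor-major seventh, first inversion

The distinct note names are G, B, D#, E. Stacked in thirds they read E–G–B–D#, which is a minor-major seventh chord on E.
With the third (G) in the bass, the chord is in first inversion (figured bass 6/5).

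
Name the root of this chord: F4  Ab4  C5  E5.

F

Reordering F, Ab, C, E into stacked thirds gives F–Ab–C–E; the bottom of that stack, F, is the root.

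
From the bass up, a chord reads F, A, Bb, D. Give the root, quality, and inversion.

Bb major seventh, second inversion

The distinct note names are F, A, Bb, D. Stacked in thirds they read Bb–D–F–A, which is a major seventh chord on Bb.
F is the fifth of Bb major seventh; fifth in the bass means second inversion (figured bass 4/3).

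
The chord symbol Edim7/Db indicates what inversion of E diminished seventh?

Edim7/Db means E diminished seventh with Db in the bass. Db is the seventh of E diminished seventh (E–G–Bb–Db), so this is third inversion.

third inversion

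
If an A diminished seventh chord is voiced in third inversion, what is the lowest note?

Gb

In third inversion the seventh is lowest. For A diminished seventh (A–C–Eb–Gb) that is Gb.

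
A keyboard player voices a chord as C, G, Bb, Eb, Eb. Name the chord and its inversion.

C minor seventh, root position

The pitch classes C, G, Bb, Eb arrange in thirds as C–Eb–G–Bb: a C minor seventh chord.
C is the root of C minor seventh; root in the bass means root position (figured bass 7).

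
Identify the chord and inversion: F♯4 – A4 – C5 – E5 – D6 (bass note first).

Reducing to letter names: F#, A, C, E, D. These stack in thirds as D–F#–A–C–E — a D dominant ninth chord.
The lowest note is F#, the third of the chord, so this is first inversion.

D dominant ninth, first inversion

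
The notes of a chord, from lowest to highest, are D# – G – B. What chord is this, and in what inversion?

The pitch classes D#, G, B arrange in thirds as G–B–D#: a G augmented triad.
The lowest note is D#, the fifth of the chord, so this is second inversion (figured bass 6/4).

G augmented, second inversion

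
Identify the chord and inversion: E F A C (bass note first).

F major seventh, third inversion

The pitch classes E, F, A, C arrange in thirds as F–A–C–E: an F major seventh chord.
The lowest note is E, the seventh of the chord, so this is third inversion (figured bass 4/2).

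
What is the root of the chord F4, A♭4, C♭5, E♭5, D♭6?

Db

Reordering F, Ab, Cb, Eb, Db into stacked thirds gives Db–F–Ab–Cb–Eb; the bottom of that stack, Db, is the root.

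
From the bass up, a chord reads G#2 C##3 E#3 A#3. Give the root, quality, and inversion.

The pitch classes G#, C##, E#, A# arrange in thirds as A#–C##–E#–G#: an A# dominant seventh chord.
The lowest note is G#, the seventh of the chord, so this is third inversion (figured bass 4/2).

A# dominant seventh, third inversion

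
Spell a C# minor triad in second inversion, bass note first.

Spelling C# minor: C#–E–G#. In second inversion the fifth is bass, giving G#, C#, E from the bottom.

G#, C#, E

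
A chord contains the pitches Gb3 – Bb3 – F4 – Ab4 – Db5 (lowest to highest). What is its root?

Gb

The distinct letter names are Gb, Bb, F, Ab, Db. Arranged as a stack of thirds they read Gb–Bb–Db–F–Ab, so Gb is the root (a Gb major ninth chord).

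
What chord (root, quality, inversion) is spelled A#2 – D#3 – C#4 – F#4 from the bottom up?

D# minor seventh, second inversion

The distinct note names are A#, D#, C#, F#. Stacked in thirds they read D#–F#–A#–C#, which is a minor seventh chord on D#.
With the fifth (A#) in the bass, the chord is in second inversion (figured bass 4/3).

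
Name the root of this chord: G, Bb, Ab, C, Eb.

G, Bb, Ab, C, Eb are the tones of an Ab major ninth chord (Ab–C–Eb–G–Bb), making Ab the root.

Ab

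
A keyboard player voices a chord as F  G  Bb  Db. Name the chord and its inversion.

G half-diminished seventh, third inversion

Reducing to letter names: F, G, Bb, Db. These stack in thirds as G–Bb–Db–F — a G half-diminished seventh chord.
The lowest note is F, the seventh of the chord, so this is third inversion (figured bass 4/2).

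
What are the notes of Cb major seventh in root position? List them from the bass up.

Cb, Eb, Gb, Bb

Cb major seventh is Cb–Eb–Gb–Bb. Root position puts the root (Cb) in the bass, with the remaining tones above: Cb, Eb, Gb, Bb.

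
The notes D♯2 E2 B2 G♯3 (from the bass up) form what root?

E

D#, E, B, G# are the tones of an E major seventh chord (E–G#–B–D#), making E the root.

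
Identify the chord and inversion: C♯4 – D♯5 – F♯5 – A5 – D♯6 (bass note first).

D# half-diminished seventh, third inversion

The pitch classes C#, D#, F#, A arrange in thirds as D#–F#–A–C#: a D# half-diminished seventh chord.
C# is the seventh of D# half-diminished seventh; seventh in the bass means third inversion (figured bass 4/2).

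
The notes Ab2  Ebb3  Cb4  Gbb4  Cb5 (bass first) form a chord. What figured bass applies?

The notes Ab, Ebb, Cb, Gbb stack in thirds as Ab–Cb–Ebb–Gbb — an Ab diminished seventh chord. The bass Ab is the root, so this is root position: figured 7.

7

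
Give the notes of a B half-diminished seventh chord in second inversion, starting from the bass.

F, A, B, D

The chord tones are B–D–F–A. With the fifth (F) lowest for second inversion: F, A, B, D.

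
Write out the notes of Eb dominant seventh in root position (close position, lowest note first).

Eb, G, Bb, Db

Eb dominant seventh is Eb–G–Bb–Db. Root position puts the root (Eb) in the bass, with the remaining tones above: Eb, G, Bb, Db.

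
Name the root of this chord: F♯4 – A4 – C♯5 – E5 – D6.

D

The distinct letter names are F#, A, C#, E, D. Arranged as a stack of thirds they read D–F#–A–C#–E, so D is the root (a D major ninth chord).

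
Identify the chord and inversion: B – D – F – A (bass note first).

The pitch classes B, D, F, A arrange in thirds as B–D–F–A: a B half-diminished seventh chord.
With the root (B) in the bass, the chord is in root position (figured bass 7).

B half-diminished seventh, root position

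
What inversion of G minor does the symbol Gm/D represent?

Gm/D means G minor with D in the bass. D is the fifth of G minor (G–Bb–D), so this is second inversion.

second inversion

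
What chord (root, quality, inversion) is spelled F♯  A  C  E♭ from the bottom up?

F# diminished seventh, root position

The distinct note names are F#, A, C, Eb. Stacked in thirds they read F#–A–C–Eb, which is a diminished seventh chord on F#.
The lowest note is F#, the root of the chord, so this is root position (figured bass 7).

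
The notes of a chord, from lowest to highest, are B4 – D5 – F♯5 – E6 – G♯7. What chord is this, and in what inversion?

E dominant ninth, second inversion

The pitch classes B, D, F#, E, G# arrange in thirds as E–G#–B–D–F#: an E dominant ninth chord.
With the fifth (B) in the bass, the chord is in second inversion.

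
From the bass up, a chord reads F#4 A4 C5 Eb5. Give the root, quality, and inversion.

F# diminished seventh, root position

The pitch classes F#, A, C, Eb arrange in thirds as F#–A–C–Eb: an F# diminished seventh chord.
F# is the root of F# diminished seventh; root in the bass means root position (figured bass 7).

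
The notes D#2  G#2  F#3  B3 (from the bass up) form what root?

G#

D#, G#, F#, B are the tones of a G# minor seventh chord (G#–B–D#–F#), making G# the root.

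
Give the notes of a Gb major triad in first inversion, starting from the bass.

Gb major is Gb–Bb–Db. First inversion puts the third (Bb) in the bass, with the remaining tones above: Bb, Db, Gb.

Bb, Db, Gb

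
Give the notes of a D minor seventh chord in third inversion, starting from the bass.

The chord tones are D–F–A–C. With the seventh (C) lowest for third inversion: C, D, F, A.

C, D, F, A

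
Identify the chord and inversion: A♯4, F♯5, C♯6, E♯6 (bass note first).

F# major seventh, first inversion

The pitch classes A#, F#, C#, E# arrange in thirds as F#–A#–C#–E#: an F# major seventh chord.
A# is the third of F# major seventh; third in the bass means first inversion (figured bass 6/5).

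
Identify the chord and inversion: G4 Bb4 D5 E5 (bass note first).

The pitch classes G, Bb, D, E arrange in thirds as E–G–Bb–D: an E half-diminished seventh chord.
With the third (G) in the bass, the chord is in first inversion (figured bass 6/5).

E half-diminished seventh, first inversion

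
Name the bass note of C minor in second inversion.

In second inversion the fifth is lowest. For C minor (C–Eb–G) that is G.

G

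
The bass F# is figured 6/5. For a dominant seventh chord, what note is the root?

The figures 6/5 mean the third of the chord is in the bass. If F# is the third of a dominant seventh chord, the root is D (chord tones D–F#–A–C).

D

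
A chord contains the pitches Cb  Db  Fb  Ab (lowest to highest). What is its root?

The distinct letter names are Cb, Db, Fb, Ab. Arranged as a stack of thirds they read Db–Fb–Ab–Cb, so Db is the root (a Db minor seventh chord).

Db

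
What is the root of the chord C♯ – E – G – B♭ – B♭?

C#, E, G, Bb are the tones of a C# diminished seventh chord (C#–E–G–Bb), making C# the root.

C#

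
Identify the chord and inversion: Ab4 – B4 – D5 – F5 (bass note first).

B diminished seventh, third inversion

The distinct note names are Ab, B, D, F. Stacked in thirds they read B–D–F–Ab, which is a diminished seventh chord on B.
With the seventh (Ab) in the bass, the chord is in third inversion (figured bass 4/2).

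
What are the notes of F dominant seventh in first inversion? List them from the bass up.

F dominant seventh is F–A–C–Eb. First inversion puts the third (A) in the bass, with the remaining tones above: A, C, Eb, F.

A, C, Eb, F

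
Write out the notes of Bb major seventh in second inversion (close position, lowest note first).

F, A, Bb, D

The chord tones are Bb–D–F–A. With the fifth (F) lowest for second inversion: F, A, Bb, D.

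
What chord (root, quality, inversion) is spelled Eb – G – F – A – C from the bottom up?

F dominant ninth, third inversion

Reducing to letter names: Eb, G, F, A, C. These stack in thirds as F–A–C–Eb–G — an F dominant ninth chord.
The lowest note is Eb, the seventh of the chord, so this is third inversion.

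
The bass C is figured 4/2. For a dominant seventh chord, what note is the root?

D

The figures 4/2 mean the seventh of the chord is in the bass. If C is the seventh of a dominant seventh chord, the root is D (chord tones D–F#–A–C).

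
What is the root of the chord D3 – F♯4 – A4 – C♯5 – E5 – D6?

The distinct letter names are D, F#, A, C#, E. Arranged as a stack of thirds they read D–F#–A–C#–E, so D is the root (a D major ninth chord).

D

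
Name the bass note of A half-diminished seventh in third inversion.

G

The seventh of A half-diminished seventh (A–C–Eb–G) is G; that is the bass in third inversion.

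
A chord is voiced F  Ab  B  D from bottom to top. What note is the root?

F, Ab, B, D are the tones of a B diminished seventh chord (B–D–F–Ab), making B the root.

B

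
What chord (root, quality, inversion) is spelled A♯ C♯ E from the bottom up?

A# diminished, root position

The distinct note names are A#, C#, E. Stacked in thirds they read A#–C#–E, which is a diminished triad on A#.
With the root (A#) in the bass, the chord is in root position (figured bass 5/3).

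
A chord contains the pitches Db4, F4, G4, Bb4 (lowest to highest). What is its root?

G

The distinct letter names are Db, F, G, Bb. Arranged as a stack of thirds they read G–Bb–Db–F, so G is the root (a G half-diminished seventh chord).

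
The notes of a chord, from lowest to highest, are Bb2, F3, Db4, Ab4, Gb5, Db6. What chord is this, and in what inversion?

Reducing to letter names: Bb, F, Db, Ab, Gb. These stack in thirds as Gb–Bb–Db–F–Ab — a Gb major ninth chord.
The lowest note is Bb, the third of the chord, so this is first inversion.

Gb major ninth, first inversion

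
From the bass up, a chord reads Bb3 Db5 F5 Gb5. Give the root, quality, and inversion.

Reducing to letter names: Bb, Db, F, Gb. These stack in thirds as Gb–Bb–Db–F — a Gb major seventh chord.
The lowest note is Bb, the third of the chord, so this is first inversion (figured bass 6/5).

Gb major seventh, first inversion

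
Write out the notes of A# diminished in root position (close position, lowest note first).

The chord tones are A#–C#–E. With the root (A#) lowest for root position: A#, C#, E.

A#, C#, E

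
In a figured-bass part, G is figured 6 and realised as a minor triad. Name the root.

The figures 6 mean the third of the chord is in the bass. If G is the third of a minor triad, the root is E (chord tones E–G–B).

E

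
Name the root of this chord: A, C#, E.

A

Reordering A, C#, E into stacked thirds gives A–C#–E; the bottom of that stack, A, is the root.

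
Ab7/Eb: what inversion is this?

Ab7/Eb means Ab dominant seventh with Eb in the bass. Eb is the fifth of Ab dominant seventh (Ab–C–Eb–Gb), so this is second inversion.

second inversion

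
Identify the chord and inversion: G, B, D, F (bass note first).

The pitch classes G, B, D, F arrange in thirds as G–B–D–F: a G dominant seventh chord.
With the root (G) in the bass, the chord is in root position (figured bass 7).

G dominant seventh, root position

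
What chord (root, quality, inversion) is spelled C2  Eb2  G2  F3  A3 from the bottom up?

F dominant ninth, second inversion

Reducing to letter names: C, Eb, G, F, A. These stack in thirds as F–A–C–Eb–G — an F dominant ninth chord.
C is the fifth of F dominant ninth; fifth in the bass means second inversion.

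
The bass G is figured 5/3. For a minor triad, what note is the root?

G

The figures 5/3 mean the root of the chord is in the bass. If G is the root of a minor triad, the root is G (chord tones G–Bb–D).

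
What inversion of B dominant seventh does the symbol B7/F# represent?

B7/F# means B dominant seventh with F# in the bass. F# is the fifth of B dominant seventh (B–D#–F#–A), so this is second inversion.

second inversion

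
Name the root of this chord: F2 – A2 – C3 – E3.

F, A, C, E are the tones of an F major seventh chord (F–A–C–E), making F the root.

F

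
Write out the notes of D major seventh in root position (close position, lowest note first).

The chord tones are D–F#–A–C#. With the root (D) lowest for root position: D, F#, A, C#.

D, F#, A, C#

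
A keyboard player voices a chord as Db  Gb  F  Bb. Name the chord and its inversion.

The distinct note names are Db, Gb, F, Bb. Stacked in thirds they read Gb–Bb–Db–F, which is a major seventh chord on Gb.
The lowest note is Db, the fifth of the chord, so this is second inversion (figured bass 4/3).

Gb major seventh, second inversion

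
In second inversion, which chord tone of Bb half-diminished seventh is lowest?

Bb half-diminished seventh is Bb–Db–Fb–Ab. Second inversion places the fifth in the bass: Fb.

Fb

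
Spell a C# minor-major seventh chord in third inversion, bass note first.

B#, C#, E, G#

Spelling C# minor-major seventh: C#–E–G#–B#. In third inversion the seventh is bass, giving B#, C#, E, G# from the bottom.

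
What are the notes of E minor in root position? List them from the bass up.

E, G, B

Spelling E minor: E–G–B. In root position the root is bass, giving E, G, B from the bottom.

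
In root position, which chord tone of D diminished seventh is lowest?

D

D diminished seventh is D–F–Ab–Cb. Root position places the root in the bass: D.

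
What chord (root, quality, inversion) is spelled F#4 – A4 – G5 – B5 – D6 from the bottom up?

The pitch classes F#, A, G, B, D arrange in thirds as G–B–D–F#–A: a G major ninth chord.
F# is the seventh of G major ninth; seventh in the bass means third inversion.

G major ninth, third inversion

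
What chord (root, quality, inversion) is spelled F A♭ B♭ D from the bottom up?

Bb dominant seventh, second inversion

The distinct note names are F, Ab, Bb, D. Stacked in thirds they read Bb–D–F–Ab, which is a dominant seventh chord on Bb.
With the fifth (F) in the bass, the chord is in second inversion (figured bass 4/3).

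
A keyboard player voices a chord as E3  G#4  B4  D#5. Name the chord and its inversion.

The distinct note names are E, G#, B, D#. Stacked in thirds they read E–G#–B–D#, which is a major seventh chord on E.
E is the root of E major seventh; root in the bass means root position (figured bass 7).

E major seventh, root position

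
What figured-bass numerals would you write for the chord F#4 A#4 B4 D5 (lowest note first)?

The notes F#, A#, B, D stack in thirds as B–D–F#–A# — a B minor-major seventh chord. The bass F# is the fifth, so this is second inversion: figured 4/3.

4/3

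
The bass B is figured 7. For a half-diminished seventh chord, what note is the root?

The figures 7 mean the root of the chord is in the bass. If B is the root of a half-diminished seventh chord, the root is B (chord tones B–D–F–A).

B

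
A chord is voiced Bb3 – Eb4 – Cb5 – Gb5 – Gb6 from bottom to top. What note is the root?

Cb

Reordering Bb, Eb, Cb, Gb into stacked thirds gives Cb–Eb–Gb–Bb; the bottom of that stack, Cb, is the root.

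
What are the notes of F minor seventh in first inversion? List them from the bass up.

Ab, C, Eb, F

The chord tones are F–Ab–C–Eb. With the third (Ab) lowest for first inversion: Ab, C, Eb, F.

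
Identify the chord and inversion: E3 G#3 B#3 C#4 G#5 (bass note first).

C# minor-major seventh, first inversion

Reducing to letter names: E, G#, B#, C#. These stack in thirds as C#–E–G#–B# — a C# minor-major seventh chord.
With the third (E) in the bass, the chord is in first inversion (figured bass 6/5).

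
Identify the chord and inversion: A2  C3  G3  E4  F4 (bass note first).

Reducing to letter names: A, C, G, E, F. These stack in thirds as F–A–C–E–G — an F major ninth chord.
The lowest note is A, the third of the chord, so this is first inversion.

F major ninth, first inversion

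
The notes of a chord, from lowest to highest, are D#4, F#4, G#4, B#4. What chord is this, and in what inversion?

The pitch classes D#, F#, G#, B# arrange in thirds as G#–B#–D#–F#: a G# dominant seventh chord.
The lowest note is D#, the fifth of the chord, so this is second inversion (figured bass 4/3).

G# dominant seventh, second inversion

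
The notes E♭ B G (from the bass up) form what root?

The distinct letter names are Eb, B, G. Arranged as a stack of thirds they read Eb–G–B, so Eb is the root (an Eb augmented triad).

Eb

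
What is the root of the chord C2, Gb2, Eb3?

C

C, Gb, Eb are the tones of a C diminished triad (C–Eb–Gb), making C the root.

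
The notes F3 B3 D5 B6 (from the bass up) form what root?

B

Reordering F, B, D into stacked thirds gives B–D–F; the bottom of that stack, B, is the root.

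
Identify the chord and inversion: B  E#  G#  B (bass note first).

E# diminished, second inversion

The distinct note names are B, E#, G#. Stacked in thirds they read E#–G#–B, which is a diminished triad on E#.
With the fifth (B) in the bass, the chord is in second inversion (figured bass 6/4).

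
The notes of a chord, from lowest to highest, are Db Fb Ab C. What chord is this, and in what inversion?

Db minor-major seventh, root position

Reducing to letter names: Db, Fb, Ab, C. These stack in thirds as Db–Fb–Ab–C — a Db minor-major seventh chord.
With the root (Db) in the bass, the chord is in root position (figured bass 7).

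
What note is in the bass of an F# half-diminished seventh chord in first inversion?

A

The third of F# half-diminished seventh (F#–A–C–E) is A; that is the bass in first inversion.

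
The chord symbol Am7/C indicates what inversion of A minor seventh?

Am7/C means A minor seventh with C in the bass. C is the third of A minor seventh (A–C–E–G), so this is first inversion.

first inversion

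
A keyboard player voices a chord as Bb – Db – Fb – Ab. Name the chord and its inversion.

Bb half-diminished seventh, root position

The distinct note names are Bb, Db, Fb, Ab. Stacked in thirds they read Bb–Db–Fb–Ab, which is a half-diminished seventh chord on Bb.
With the root (Bb) in the bass, the chord is in root position (figured bass 7).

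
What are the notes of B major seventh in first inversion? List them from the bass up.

D#, F#, A#, B

The chord tones are B–D#–F#–A#. With the third (D#) lowest for first inversion: D#, F#, A#, B.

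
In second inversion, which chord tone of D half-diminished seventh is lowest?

In second inversion the fifth is lowest. For D half-diminished seventh (D–F–Ab–C) that is Ab.

Ab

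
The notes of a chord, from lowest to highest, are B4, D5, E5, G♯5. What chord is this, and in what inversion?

E dominant seventh, second inversion

The pitch classes B, D, E, G# arrange in thirds as E–G#–B–D: an E dominant seventh chord.
The lowest note is B, the fifth of the chord, so this is second inversion (figured bass 4/3).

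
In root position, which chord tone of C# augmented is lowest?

C#

C# augmented is C#–E#–G##. Root position places the root in the bass: C#.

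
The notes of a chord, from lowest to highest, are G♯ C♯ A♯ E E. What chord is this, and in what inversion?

The pitch classes G#, C#, A#, E arrange in thirds as A#–C#–E–G#: an A# half-diminished seventh chord.
G# is the seventh of A# half-diminished seventh; seventh in the bass means third inversion (figured bass 4/2).

A# half-diminished seventh, third inversion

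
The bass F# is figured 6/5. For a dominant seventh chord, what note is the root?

The figures 6/5 mean the third of the chord is in the bass. If F# is the third of a dominant seventh chord, the root is D (chord tones D–F#–A–C).

D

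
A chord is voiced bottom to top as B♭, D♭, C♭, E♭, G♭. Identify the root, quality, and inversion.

The pitch classes Bb, Db, Cb, Eb, Gb arrange in thirds as Cb–Eb–Gb–Bb–Db: a Cb major ninth chord.
Bb is the seventh of Cb major ninth; seventh in the bass means third inversion.

Cb major ninth, third inversion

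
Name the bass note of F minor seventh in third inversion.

Eb

F minor seventh is F–Ab–C–Eb. Third inversion places the seventh in the bass: Eb.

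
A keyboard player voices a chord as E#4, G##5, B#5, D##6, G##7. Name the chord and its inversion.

The distinct note names are E#, G##, B#, D##. Stacked in thirds they read E#–G##–B#–D##, which is a major seventh chord on E#.
With the root (E#) in the bass, the chord is in root position (figured bass 7).

E# major seventh, root position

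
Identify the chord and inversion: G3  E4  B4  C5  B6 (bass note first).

C major seventh, second inversion

The pitch classes G, E, B, C arrange in thirds as C–E–G–B: a C major seventh chord.
G is the fifth of C major seventh; fifth in the bass means second inversion (figured bass 4/3).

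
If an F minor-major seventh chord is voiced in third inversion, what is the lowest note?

F minor-major seventh is F–Ab–C–E. Third inversion places the seventh in the bass: E.

E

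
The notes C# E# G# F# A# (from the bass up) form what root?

Reordering C#, E#, G#, F#, A# into stacked thirds gives F#–A#–C#–E#–G#; the bottom of that stack, F#, is the root.

F#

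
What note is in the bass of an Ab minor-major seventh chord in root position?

Ab

The root of Ab minor-major seventh (Ab–Cb–Eb–G) is Ab; that is the bass in root position.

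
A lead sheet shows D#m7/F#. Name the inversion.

D#m7/F# means D# minor seventh with F# in the bass. F# is the third of D# minor seventh (D#–F#–A#–C#), so this is first inversion.

first inversion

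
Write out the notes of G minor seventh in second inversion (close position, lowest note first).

Spelling G minor seventh: G–Bb–D–F. In second inversion the fifth is bass, giving D, F, G, Bb from the bottom.

D, F, G, Bb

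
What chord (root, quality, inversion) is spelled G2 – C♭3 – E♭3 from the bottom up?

The pitch classes G, Cb, Eb arrange in thirds as Cb–Eb–G: a Cb augmented triad.
With the fifth (G) in the bass, the chord is in second inversion (figured bass 6/4).

Cb augmented, second inversion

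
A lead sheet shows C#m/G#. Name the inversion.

C#m/G# means C# minor with G# in the bass. G# is the fifth of C# minor (C#–E–G#), so this is second inversion.

second inversion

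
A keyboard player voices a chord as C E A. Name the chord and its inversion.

A minor, first inversion

The pitch classes C, E, A arrange in thirds as A–C–E: an A minor triad.
The lowest note is C, the third of the chord, so this is first inversion (figured bass 6).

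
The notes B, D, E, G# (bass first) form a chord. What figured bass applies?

4/3

The notes B, D, E, G# stack in thirds as E–G#–B–D — an E dominant seventh chord. The bass B is the fifth, so this is second inversion: figured 4/3.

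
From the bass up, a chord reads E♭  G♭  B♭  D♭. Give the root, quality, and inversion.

Eb minor seventh, root position

Reducing to letter names: Eb, Gb, Bb, Db. These stack in thirds as Eb–Gb–Bb–Db — an Eb minor seventh chord.
The lowest note is Eb, the root of the chord, so this is root position (figured bass 7).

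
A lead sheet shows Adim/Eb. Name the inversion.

second inversion

Adim/Eb means A diminished with Eb in the bass. Eb is the fifth of A diminished (A–C–Eb), so this is second inversion.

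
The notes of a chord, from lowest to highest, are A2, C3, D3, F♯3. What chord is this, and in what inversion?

D dominant seventh, second inversion

The pitch classes A, C, D, F# arrange in thirds as D–F#–A–C: a D dominant seventh chord.
A is the fifth of D dominant seventh; fifth in the bass means second inversion (figured bass 4/3).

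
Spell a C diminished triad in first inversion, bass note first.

Eb, Gb, C

C diminished is C–Eb–Gb. First inversion puts the third (Eb) in the bass, with the remaining tones above: Eb, Gb, C.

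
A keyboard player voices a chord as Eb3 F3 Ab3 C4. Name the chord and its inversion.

F minor seventh, third inversion

Reducing to letter names: Eb, F, Ab, C. These stack in thirds as F–Ab–C–Eb — an F minor seventh chord.
Eb is the seventh of F minor seventh; seventh in the bass means third inversion (figured bass 4/2).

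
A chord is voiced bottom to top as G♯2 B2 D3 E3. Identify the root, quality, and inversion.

E dominant seventh, first inversion

The distinct note names are G#, B, D, E. Stacked in thirds they read E–G#–B–D, which is a dominant seventh chord on E.
The lowest note is G#, the third of the chord, so this is first inversion (figured bass 6/5).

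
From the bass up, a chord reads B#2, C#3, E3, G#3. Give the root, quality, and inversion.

The pitch classes B#, C#, E, G# arrange in thirds as C#–E–G#–B#: a C# minor-major seventh chord.
With the seventh (B#) in the bass, the chord is in third inversion (figured bass 4/2).

C# minor-major seventh, third inversion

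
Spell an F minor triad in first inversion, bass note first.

F minor is F–Ab–C. First inversion puts the third (Ab) in the bass, with the remaining tones above: Ab, C, F.

Ab, C, F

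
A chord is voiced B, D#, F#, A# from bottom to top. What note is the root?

B

The distinct letter names are B, D#, F#, A#. Arranged as a stack of thirds they read B–D#–F#–A#, so B is the root (a B major seventh chord).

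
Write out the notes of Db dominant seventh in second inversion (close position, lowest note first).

Ab, Cb, Db, F

The chord tones are Db–F–Ab–Cb. With the fifth (Ab) lowest for second inversion: Ab, Cb, Db, F.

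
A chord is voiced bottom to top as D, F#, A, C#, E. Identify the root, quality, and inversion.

The pitch classes D, F#, A, C#, E arrange in thirds as D–F#–A–C#–E: a D major ninth chord.
D is the root of D major ninth; root in the bass means root position.

D major ninth, root position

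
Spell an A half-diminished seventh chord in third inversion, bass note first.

A half-diminished seventh is A–C–Eb–G. Third inversion puts the seventh (G) in the bass, with the remaining tones above: G, A, C, Eb.

G, A, C, Eb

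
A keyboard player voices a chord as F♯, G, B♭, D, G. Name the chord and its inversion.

G minor-major seventh, third inversion

Reducing to letter names: F#, G, Bb, D. These stack in thirds as G–Bb–D–F# — a G minor-major seventh chord.
The lowest note is F#, the seventh of the chord, so this is third inversion (figured bass 4/2).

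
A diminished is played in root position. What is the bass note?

A

The root of A diminished (A–C–Eb) is A; that is the bass in root position.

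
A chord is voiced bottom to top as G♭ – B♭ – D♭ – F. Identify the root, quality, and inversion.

Gb major seventh, root position

The pitch classes Gb, Bb, Db, F arrange in thirds as Gb–Bb–Db–F: a Gb major seventh chord.
The lowest note is Gb, the root of the chord, so this is root position (figured bass 7).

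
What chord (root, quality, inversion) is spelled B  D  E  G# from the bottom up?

E dominant seventh, second inversion

Reducing to letter names: B, D, E, G#. These stack in thirds as E–G#–B–D — an E dominant seventh chord.
B is the fifth of E dominant seventh; fifth in the bass means second inversion (figured bass 4/3).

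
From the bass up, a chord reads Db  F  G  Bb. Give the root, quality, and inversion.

G half-diminished seventh, second inversion

Reducing to letter names: Db, F, G, Bb. These stack in thirds as G–Bb–Db–F — a G half-diminished seventh chord.
The lowest note is Db, the fifth of the chord, so this is second inversion (figured bass 4/3).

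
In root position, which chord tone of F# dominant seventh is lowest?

F# dominant seventh is F#–A#–C#–E. Root position places the root in the bass: F#.

F#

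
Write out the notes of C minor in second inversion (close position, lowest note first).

G, C, Eb

Spelling C minor: C–Eb–G. In second inversion the fifth is bass, giving G, C, Eb from the bottom.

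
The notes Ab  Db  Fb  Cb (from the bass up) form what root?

Db

Ab, Db, Fb, Cb are the tones of a Db minor seventh chord (Db–Fb–Ab–Cb), making Db the root.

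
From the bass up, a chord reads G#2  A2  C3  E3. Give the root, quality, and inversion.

The distinct note names are G#, A, C, E. Stacked in thirds they read A–C–E–G#, which is a minor-major seventh chord on A.
With the seventh (G#) in the bass, the chord is in third inversion (figured bass 4/2).

A minor-major seventh, third inversion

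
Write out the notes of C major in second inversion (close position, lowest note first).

Spelling C major: C–E–G. In second inversion the fifth is bass, giving G, C, E from the bottom.

G, C, E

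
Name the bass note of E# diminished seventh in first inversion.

The third of E# diminished seventh (E#–G#–B–D) is G#; that is the bass in first inversion.

G#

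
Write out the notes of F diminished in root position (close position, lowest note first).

The chord tones are F–Ab–Cb. With the root (F) lowest for root position: F, Ab, Cb.

F, Ab, Cb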